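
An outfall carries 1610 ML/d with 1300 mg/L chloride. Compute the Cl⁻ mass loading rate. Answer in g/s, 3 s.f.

1610 ML/d = 18.63 m³/s.
Mass flux = Q·C = 18.63 m³/s × 1300 g/m³ = 2.422e+04 g/s.

24200 g/s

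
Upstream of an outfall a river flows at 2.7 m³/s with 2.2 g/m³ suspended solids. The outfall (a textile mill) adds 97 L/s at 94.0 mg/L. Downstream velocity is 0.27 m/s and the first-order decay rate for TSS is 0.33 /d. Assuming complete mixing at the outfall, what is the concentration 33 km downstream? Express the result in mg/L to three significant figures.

97 L/s = 0.097 m³/s.
After complete mixing, C₀ = (0.097·94 + 2.7·2.2) / 2.797 = 5.384 mg/L.
Travel time t = 3.3e+04 m / 0.27 m/s = 1.222e+05 s = 1.415 d.
C = 5.384·exp(−0.33·1.415) = 5.384·0.627 = 3.375 mg/L.

3.38 mg/L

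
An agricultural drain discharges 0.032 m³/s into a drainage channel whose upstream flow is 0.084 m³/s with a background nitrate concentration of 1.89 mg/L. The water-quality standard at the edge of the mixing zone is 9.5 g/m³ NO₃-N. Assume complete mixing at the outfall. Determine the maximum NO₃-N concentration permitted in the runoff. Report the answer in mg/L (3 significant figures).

29.5 mg/L

Mass balance: 9.5·0.116 = 0.032·Cₑ + 0.084·1.89.
Cₑ = (1.102 − 0.1588) / 0.032 = 29.48 mg/L.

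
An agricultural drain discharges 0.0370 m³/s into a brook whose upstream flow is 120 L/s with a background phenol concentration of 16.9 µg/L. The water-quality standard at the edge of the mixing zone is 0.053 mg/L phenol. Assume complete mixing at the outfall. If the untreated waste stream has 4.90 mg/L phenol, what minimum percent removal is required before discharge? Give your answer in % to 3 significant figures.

96.5 %

120 L/s = 0.12 m³/s.
16.9 µg/L = 0.0169 mg/L.
Mass balance: 0.053·0.157 = 0.037·Cₑ + 0.12·0.0169.
Cₑ = (0.008321 − 0.002028) / 0.037 = 0.1701 mg/L.
Required removal = 1 − 0.1701/4.90 = 96.53 %.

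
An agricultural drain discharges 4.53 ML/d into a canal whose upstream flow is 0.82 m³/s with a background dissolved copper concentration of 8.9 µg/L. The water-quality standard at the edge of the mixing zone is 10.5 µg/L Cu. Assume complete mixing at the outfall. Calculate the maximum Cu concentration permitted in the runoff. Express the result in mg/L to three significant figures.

0.0355 mg/L

4.53 ML/d = 0.05243 m³/s.
8.9 µg/L = 0.0089 mg/L.
10.5 µg/L = 0.0105 mg/L.
Mass balance: 0.0105·0.8724 = 0.05243·Cₑ + 0.82·0.0089.
Cₑ = (0.009161 − 0.007298) / 0.05243 = 0.03552 mg/L.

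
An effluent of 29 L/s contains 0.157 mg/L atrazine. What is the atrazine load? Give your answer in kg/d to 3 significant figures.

0.393 kg/d

29 L/s = 0.029 m³/s.
Mass flux = Q·C = 0.029 m³/s × 0.157 g/m³ = 0.004553 g/s.
= 0.004553 g/s × 86.4 = 0.3934 kg/d.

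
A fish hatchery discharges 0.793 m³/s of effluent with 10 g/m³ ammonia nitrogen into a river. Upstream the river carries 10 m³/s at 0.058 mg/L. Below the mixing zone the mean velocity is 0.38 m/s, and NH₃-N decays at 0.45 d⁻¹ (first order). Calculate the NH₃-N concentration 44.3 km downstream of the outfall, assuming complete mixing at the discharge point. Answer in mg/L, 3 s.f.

After complete mixing, C₀ = (0.793·10 + 10·0.058) / 10.79 = 0.7885 mg/L.
Travel time t = 4.43e+04 m / 0.38 m/s = 1.166e+05 s = 1.349 d.
C = 0.7885·exp(−0.45·1.349) = 0.7885·0.5449 = 0.4296 mg/L.

0.430 mg/L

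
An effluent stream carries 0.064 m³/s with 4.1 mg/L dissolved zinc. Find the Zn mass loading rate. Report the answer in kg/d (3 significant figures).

Mass flux = Q·C = 0.064 m³/s × 4.1 g/m³ = 0.2624 g/s.
= 0.2624 g/s × 86.4 = 22.67 kg/d.

22.7 kg/d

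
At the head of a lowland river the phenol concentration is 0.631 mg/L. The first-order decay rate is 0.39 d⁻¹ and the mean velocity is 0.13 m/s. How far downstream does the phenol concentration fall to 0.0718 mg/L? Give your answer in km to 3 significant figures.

From C = C₀·e^(−kt), t = ln(C₀/C)/k = ln(0.631/0.0718)/0.39 = 2.173/0.39 = 5.573 d.
Distance = v·t = 0.13 m/s × 4.815e+05 s = 6.259e+04 m = 62.59 km.

62.6 km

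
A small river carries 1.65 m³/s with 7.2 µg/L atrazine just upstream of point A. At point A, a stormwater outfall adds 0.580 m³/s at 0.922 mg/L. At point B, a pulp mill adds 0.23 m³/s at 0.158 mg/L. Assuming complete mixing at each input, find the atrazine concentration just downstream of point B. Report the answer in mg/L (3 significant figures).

7.2 µg/L = 0.0072 mg/L.
After input A: C = (1.65·0.0072 + 0.58·0.922) / 2.23 = 0.2451 mg/L.
After input B: C = (2.23·0.2451 + 0.23·0.158) / 2.46 = 0.237 mg/L.

0.237 mg/L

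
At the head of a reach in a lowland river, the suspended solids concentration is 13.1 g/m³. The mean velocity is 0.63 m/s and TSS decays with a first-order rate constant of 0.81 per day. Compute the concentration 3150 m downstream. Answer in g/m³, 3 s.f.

12.5 g/m³

Travel time t = 3150 m / 0.63 m/s = 3150/0.63 = 5000 s = 0.05787 d.
First-order decay: C = 13.1·exp(−0.81·0.05787) = 13.1·0.9542 = 12.5 g/m³.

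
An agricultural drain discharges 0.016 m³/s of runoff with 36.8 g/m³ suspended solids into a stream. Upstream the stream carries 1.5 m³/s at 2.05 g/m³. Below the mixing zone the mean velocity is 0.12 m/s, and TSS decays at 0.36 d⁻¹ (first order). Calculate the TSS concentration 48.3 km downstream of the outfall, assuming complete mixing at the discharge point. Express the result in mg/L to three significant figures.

After complete mixing, C₀ = (0.016·36.8 + 1.5·2.05) / 1.516 = 2.417 mg/L.
Travel time t = 4.83e+04 m / 0.12 m/s = 4.025e+05 s = 4.659 d.
C = 2.417·exp(−0.36·4.659) = 2.417·0.1869 = 0.4517 mg/L.

0.452 mg/L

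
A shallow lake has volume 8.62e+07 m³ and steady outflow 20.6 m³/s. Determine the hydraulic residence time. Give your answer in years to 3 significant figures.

0.133 yr

Q = 20.6 m³/s × 3.156e+07 s/yr = 6.501e+08 m³/yr.
Hydraulic residence time τ = V/Q = 8.62e+07/6.501e+08 = 0.1326 yr.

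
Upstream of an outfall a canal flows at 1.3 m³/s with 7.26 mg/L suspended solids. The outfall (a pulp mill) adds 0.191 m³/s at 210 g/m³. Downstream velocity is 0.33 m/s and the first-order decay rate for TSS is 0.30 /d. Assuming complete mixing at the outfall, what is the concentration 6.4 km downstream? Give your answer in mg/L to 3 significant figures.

After complete mixing, C₀ = (0.191·210 + 1.3·7.26) / 1.491 = 33.23 mg/L.
Travel time t = 6400 m / 0.33 m/s = 1.939e+04 s = 0.2245 d.
C = 33.23·exp(−0.30·0.2245) = 33.23·0.9349 = 31.07 mg/L.

31.1 mg/L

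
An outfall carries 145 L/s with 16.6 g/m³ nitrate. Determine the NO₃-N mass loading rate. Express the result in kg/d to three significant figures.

145 L/s = 0.145 m³/s.
Mass flux = Q·C = 0.145 m³/s × 16.6 g/m³ = 2.407 g/s.
= 2.407 g/s × 86.4 = 208 kg/d.

208 kg/d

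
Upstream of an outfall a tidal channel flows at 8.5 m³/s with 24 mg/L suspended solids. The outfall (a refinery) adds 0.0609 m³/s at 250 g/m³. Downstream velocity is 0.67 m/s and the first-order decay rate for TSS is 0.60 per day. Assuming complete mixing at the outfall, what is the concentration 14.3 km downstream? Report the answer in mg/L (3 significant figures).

After complete mixing, C₀ = (0.0609·250 + 8.5·24) / 8.561 = 25.61 mg/L.
Travel time t = 1.43e+04 m / 0.67 m/s = 2.134e+04 s = 0.247 d.
C = 25.61·exp(−0.60·0.247) = 25.61·0.8622 = 22.08 mg/L.

22.1 mg/L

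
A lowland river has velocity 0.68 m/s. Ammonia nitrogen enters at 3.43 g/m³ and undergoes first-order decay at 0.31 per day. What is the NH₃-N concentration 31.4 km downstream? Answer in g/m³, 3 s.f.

Travel time t = 31.4 km / 0.68 m/s = 3.14e+04/0.68 = 4.618e+04 s = 0.5344 d.
First-order decay: C = 3.43·exp(−0.31·0.5344) = 3.43·0.8473 = 2.906 g/m³.

2.91 g/m³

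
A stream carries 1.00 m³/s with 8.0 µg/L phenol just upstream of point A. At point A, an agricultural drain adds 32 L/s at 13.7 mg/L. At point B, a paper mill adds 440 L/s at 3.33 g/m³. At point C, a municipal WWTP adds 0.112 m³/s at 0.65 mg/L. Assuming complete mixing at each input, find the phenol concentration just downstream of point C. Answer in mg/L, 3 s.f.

1.25 mg/L

8.0 µg/L = 0.008 mg/L.
32 L/s = 0.032 m³/s.
After input A: C = (1·0.008 + 0.032·13.7) / 1.032 = 0.4326 mg/L.
440 L/s = 0.44 m³/s.
After input B: C = (1.032·0.4326 + 0.44·3.33) / 1.472 = 1.299 mg/L.
After input C: C = (1.472·1.299 + 0.112·0.65) / 1.584 = 1.253 mg/L.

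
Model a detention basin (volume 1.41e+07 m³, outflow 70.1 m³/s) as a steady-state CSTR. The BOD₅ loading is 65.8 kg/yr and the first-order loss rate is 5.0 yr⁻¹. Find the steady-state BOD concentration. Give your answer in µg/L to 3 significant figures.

Outflow Q = 70.1 m³/s × 3.156e+07 s/yr = 2.212e+09 m³/yr.
Steady-state CSTR mass balance: W = Q·C + k·V·C, so C = W/(Q + kV).
Q + kV = 2.212e+09 + 5.0·1.41e+07 = 2.283e+09 m³/yr.
C = 65.8/2.283e+09 = 2.883e-08 kg/m³ = 2.883e-05 mg/L = 0.02883 µg/L.

0.0288 µg/L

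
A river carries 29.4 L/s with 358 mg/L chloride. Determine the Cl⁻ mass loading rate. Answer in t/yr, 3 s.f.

332 t/yr

29.4 L/s = 0.0294 m³/s.
Mass flux = Q·C = 0.0294 m³/s × 358 g/m³ = 10.53 g/s.
= 10.53 g/s × 31.56 = 332.2 t/yr.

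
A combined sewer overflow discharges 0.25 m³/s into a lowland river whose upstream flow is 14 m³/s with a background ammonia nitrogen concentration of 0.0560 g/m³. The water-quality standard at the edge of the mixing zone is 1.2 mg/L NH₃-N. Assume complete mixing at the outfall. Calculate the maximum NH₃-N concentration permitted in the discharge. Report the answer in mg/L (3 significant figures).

65.3 mg/L

Mass balance: 1.2·14.25 = 0.25·Cₑ + 14·0.056.
Cₑ = (17.1 − 0.784) / 0.25 = 65.26 mg/L.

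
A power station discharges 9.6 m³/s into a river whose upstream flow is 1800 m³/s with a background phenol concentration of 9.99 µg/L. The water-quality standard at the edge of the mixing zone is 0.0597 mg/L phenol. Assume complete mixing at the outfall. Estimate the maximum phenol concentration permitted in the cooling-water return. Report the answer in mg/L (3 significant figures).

9.99 µg/L = 0.00999 mg/L.
Mass balance: 0.0597·1810 = 9.6·Cₑ + 1800·0.00999.
Cₑ = (108 − 17.98) / 9.6 = 9.38 mg/L.

9.38 mg/L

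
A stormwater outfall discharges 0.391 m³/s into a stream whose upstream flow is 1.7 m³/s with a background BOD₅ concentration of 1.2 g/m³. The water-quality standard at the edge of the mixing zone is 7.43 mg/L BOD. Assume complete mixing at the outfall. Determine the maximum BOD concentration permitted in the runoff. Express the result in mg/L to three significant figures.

34.5 mg/L

Mass balance: 7.43·2.091 = 0.391·Cₑ + 1.7·1.2.
Cₑ = (15.54 − 2.04) / 0.391 = 34.52 mg/L.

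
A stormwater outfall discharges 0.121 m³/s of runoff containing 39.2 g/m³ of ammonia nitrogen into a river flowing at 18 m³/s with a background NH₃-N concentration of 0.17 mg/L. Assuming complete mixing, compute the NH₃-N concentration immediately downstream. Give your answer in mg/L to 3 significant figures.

Conservation of mass across the mixing zone: C = (0.121·39.2 + 18·0.17) / (0.121 + 18) = 7.803/18.12 = 0.4306 mg/L.

0.431 mg/L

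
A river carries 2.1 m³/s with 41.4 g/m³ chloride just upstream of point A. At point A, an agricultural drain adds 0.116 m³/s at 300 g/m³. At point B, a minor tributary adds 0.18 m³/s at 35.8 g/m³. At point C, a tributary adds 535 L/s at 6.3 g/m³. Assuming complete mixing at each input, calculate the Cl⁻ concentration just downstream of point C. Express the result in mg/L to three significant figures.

44.9 mg/L

After input A: C = (2.1·41.4 + 0.116·300) / 2.216 = 54.94 mg/L.
After input B: C = (2.216·54.94 + 0.18·35.8) / 2.396 = 53.5 mg/L.
535 L/s = 0.535 m³/s.
After input C: C = (2.396·53.5 + 0.535·6.3) / 2.931 = 44.88 mg/L.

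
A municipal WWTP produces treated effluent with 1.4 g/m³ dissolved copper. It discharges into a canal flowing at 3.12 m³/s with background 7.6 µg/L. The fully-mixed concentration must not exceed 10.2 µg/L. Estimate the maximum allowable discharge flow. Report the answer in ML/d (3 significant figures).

0.504 ML/d

7.6 µg/L = 0.0076 mg/L.
10.2 µg/L = 0.0102 mg/L.
Mass balance at complete mixing: C_std·(Q_w + Q_r) = Q_w·C_e + Q_r·C_b.
Rearranging, Q_w = Q_r·(C_std − C_b)/(C_e − C_std) = 3.12·(0.0102 − 0.0076) / (1.4 − 0.0102) = 0.005837 m³/s.
= 0.5043 ML/d.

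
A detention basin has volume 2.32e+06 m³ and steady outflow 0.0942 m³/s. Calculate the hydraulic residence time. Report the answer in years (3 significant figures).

0.780 yr

Q = 0.0942 m³/s × 3.156e+07 s/yr = 2.973e+06 m³/yr.
Hydraulic residence time τ = V/Q = 2.32e+06/2.973e+06 = 0.7804 yr.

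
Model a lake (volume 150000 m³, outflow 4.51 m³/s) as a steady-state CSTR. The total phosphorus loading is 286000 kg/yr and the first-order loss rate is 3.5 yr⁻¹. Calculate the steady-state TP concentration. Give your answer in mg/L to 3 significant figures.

2.00 mg/L

Outflow Q = 4.51 m³/s × 3.156e+07 s/yr = 1.423e+08 m³/yr.
Steady-state CSTR mass balance: W = Q·C + k·V·C, so C = W/(Q + kV).
Q + kV = 1.423e+08 + 3.5·150000 = 1.428e+08 m³/yr.
C = 286000/1.428e+08 = 0.002002 kg/m³ = 2.002 mg/L.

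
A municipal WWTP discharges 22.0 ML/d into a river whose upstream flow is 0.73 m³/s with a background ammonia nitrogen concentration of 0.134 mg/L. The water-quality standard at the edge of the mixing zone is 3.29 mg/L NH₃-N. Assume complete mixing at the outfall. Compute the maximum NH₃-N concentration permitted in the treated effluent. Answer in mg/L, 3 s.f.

12.3 mg/L

22.0 ML/d = 0.2546 m³/s.
Mass balance: 3.29·0.9846 = 0.2546·Cₑ + 0.73·0.134.
Cₑ = (3.239 − 0.09782) / 0.2546 = 12.34 mg/L.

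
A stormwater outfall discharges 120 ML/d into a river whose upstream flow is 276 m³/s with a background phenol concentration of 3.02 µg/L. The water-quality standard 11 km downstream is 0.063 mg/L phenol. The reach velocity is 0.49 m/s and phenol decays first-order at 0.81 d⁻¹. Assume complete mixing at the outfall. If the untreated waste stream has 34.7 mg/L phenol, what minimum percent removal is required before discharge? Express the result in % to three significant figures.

57.0 %

120 ML/d = 1.389 m³/s.
3.02 µg/L = 0.00302 mg/L.
Travel time to the compliance point: t = 1.1e+04/0.49 = 2.245e+04 s = 0.2598 d; decay factor exp(−0.81·0.2598) = 0.8102.
So the concentration just after mixing may be at most 0.063/0.8102 = 0.07776 mg/L.
Mass balance: 0.07776·277.4 = 1.389·Cₑ + 276·0.00302.
Cₑ = (21.57 − 0.8335) / 1.389 = 14.93 mg/L.
Required removal = 1 − 14.93/34.7 = 56.98 %.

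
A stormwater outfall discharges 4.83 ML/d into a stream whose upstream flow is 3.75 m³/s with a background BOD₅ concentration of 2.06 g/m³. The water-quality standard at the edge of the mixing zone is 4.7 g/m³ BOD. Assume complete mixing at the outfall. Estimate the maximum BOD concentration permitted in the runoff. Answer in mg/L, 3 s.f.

182 mg/L

4.83 ML/d = 0.0559 m³/s.
Mass balance: 4.7·3.806 = 0.0559·Cₑ + 3.75·2.06.
Cₑ = (17.89 − 7.725) / 0.0559 = 181.8 mg/L.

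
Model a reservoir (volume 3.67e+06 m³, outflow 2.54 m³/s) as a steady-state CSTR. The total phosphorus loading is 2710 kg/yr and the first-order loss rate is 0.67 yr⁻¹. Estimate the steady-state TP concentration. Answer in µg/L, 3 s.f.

32.8 µg/L

Outflow Q = 2.54 m³/s × 3.156e+07 s/yr = 8.016e+07 m³/yr.
Steady-state CSTR mass balance: W = Q·C + k·V·C, so C = W/(Q + kV).
Q + kV = 8.016e+07 + 0.67·3.67e+06 = 8.262e+07 m³/yr.
C = 2710/8.262e+07 = 3.28e-05 kg/m³ = 0.0328 mg/L = 32.8 µg/L.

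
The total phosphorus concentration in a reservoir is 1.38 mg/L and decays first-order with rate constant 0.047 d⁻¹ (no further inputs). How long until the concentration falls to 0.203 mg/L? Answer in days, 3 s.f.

40.8 d

t = ln(C₀/C)/k = ln(1.38/0.203)/0.047 = 1.917/0.047 = 40.78 d.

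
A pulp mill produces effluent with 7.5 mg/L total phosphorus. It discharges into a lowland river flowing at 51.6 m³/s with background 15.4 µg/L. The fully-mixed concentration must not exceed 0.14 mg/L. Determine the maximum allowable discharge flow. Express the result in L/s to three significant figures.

874 L/s

15.4 µg/L = 0.0154 mg/L.
Mass balance at complete mixing: C_std·(Q_w + Q_r) = Q_w·C_e + Q_r·C_b.
Rearranging, Q_w = Q_r·(C_std − C_b)/(C_e − C_std) = 51.6·(0.14 − 0.0154) / (7.5 − 0.14) = 0.8736 m³/s.
= 873.6 L/s.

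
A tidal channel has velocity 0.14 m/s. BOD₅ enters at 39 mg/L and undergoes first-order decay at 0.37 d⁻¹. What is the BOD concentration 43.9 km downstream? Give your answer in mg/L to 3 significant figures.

Travel time t = 43.9 km / 0.14 m/s = 4.39e+04/0.14 = 3.136e+05 s = 3.629 d.
First-order decay: C = 39·exp(−0.37·3.629) = 39·0.2611 = 10.18 mg/L.

10.2 mg/L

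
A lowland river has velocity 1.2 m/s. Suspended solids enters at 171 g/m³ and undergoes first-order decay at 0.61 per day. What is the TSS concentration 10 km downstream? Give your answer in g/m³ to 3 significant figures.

Travel time t = 10 km / 1.2 m/s = 1e+04/1.2 = 8333 s = 0.09645 d.
First-order decay: C = 171·exp(−0.61·0.09645) = 171·0.9429 = 161.2 g/m³.

161 g/m³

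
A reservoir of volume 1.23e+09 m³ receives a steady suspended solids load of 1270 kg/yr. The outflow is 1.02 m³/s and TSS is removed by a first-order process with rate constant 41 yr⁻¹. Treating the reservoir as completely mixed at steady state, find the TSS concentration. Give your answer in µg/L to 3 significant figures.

Outflow Q = 1.02 m³/s × 3.156e+07 s/yr = 3.219e+07 m³/yr.
Steady-state CSTR mass balance: W = Q·C + k·V·C, so C = W/(Q + kV).
Q + kV = 3.219e+07 + 41·1.23e+09 = 5.046e+10 m³/yr.
C = 1270/5.046e+10 = 2.517e-08 kg/m³ = 2.517e-05 mg/L = 0.02517 µg/L.

0.0252 µg/L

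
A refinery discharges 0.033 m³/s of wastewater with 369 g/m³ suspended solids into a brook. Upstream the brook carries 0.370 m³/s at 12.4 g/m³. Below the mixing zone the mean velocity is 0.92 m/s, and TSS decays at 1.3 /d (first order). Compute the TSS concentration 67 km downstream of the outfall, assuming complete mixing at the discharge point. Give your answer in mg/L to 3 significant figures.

After complete mixing, C₀ = (0.033·369 + 0.37·12.4) / 0.403 = 41.6 mg/L.
Travel time t = 6.7e+04 m / 0.92 m/s = 7.283e+04 s = 0.8429 d.
C = 41.6·exp(−1.3·0.8429) = 41.6·0.3343 = 13.91 mg/L.

13.9 mg/L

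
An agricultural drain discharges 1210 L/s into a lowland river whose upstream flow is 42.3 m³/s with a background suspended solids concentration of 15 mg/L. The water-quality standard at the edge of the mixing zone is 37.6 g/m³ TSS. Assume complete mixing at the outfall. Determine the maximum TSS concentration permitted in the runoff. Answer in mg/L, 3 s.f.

828 mg/L

1210 L/s = 1.21 m³/s.
Mass balance: 37.6·43.51 = 1.21·Cₑ + 42.3·15.
Cₑ = (1636 − 634.5) / 1.21 = 827.7 mg/L.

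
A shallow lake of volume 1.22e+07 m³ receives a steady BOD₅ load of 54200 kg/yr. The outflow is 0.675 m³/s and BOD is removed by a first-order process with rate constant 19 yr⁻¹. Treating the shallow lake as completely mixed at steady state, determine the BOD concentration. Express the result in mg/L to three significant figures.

0.214 mg/L

Outflow Q = 0.675 m³/s × 3.156e+07 s/yr = 2.13e+07 m³/yr.
Steady-state CSTR mass balance: W = Q·C + k·V·C, so C = W/(Q + kV).
Q + kV = 2.13e+07 + 19·1.22e+07 = 2.531e+08 m³/yr.
C = 54200/2.531e+08 = 0.0002141 kg/m³ = 0.2141 mg/L.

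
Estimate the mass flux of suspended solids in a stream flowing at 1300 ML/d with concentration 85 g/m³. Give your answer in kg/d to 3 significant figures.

111000 kg/d

1300 ML/d = 15.05 m³/s.
Mass flux = Q·C = 15.05 m³/s × 85 g/m³ = 1279 g/s.
= 1279 g/s × 86.4 = 1.105e+05 kg/d.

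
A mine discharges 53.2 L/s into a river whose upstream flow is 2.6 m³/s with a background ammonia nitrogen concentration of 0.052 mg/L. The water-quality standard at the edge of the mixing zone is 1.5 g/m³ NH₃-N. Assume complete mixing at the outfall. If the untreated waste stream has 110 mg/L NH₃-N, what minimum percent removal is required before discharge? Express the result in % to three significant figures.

53.2 L/s = 0.0532 m³/s.
Mass balance: 1.5·2.653 = 0.0532·Cₑ + 2.6·0.052.
Cₑ = (3.98 − 0.1352) / 0.0532 = 72.27 mg/L.
Required removal = 1 − 72.27/110 = 34.3 %.

34.3 %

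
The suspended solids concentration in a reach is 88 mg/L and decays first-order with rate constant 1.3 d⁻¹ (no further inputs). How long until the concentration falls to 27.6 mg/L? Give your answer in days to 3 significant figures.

0.892 d

t = ln(C₀/C)/k = ln(88/27.6)/1.3 = 1.16/1.3 = 0.8919 d.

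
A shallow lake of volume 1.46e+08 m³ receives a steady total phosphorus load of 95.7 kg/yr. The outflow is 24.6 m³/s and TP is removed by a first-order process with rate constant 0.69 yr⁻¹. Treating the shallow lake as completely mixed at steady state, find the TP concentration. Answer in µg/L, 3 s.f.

Outflow Q = 24.6 m³/s × 3.156e+07 s/yr = 7.763e+08 m³/yr.
Steady-state CSTR mass balance: W = Q·C + k·V·C, so C = W/(Q + kV).
Q + kV = 7.763e+08 + 0.69·1.46e+08 = 8.771e+08 m³/yr.
C = 95.7/8.771e+08 = 1.091e-07 kg/m³ = 0.0001091 mg/L = 0.1091 µg/L.

0.109 µg/L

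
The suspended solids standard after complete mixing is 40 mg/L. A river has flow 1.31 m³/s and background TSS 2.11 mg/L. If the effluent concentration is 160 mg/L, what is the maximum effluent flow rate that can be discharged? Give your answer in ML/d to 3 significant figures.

35.7 ML/d

Mass balance at complete mixing: C_std·(Q_w + Q_r) = Q_w·C_e + Q_r·C_b.
Rearranging, Q_w = Q_r·(C_std − C_b)/(C_e − C_std) = 1.31·(40 − 2.11) / (160 − 40) = 0.4136 m³/s.
= 35.74 ML/d.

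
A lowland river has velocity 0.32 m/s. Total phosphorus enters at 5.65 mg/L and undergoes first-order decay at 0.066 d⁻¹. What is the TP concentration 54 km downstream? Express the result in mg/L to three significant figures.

4.97 mg/L

Travel time t = 54 km / 0.32 m/s = 5.4e+04/0.32 = 1.688e+05 s = 1.953 d.
First-order decay: C = 5.65·exp(−0.066·1.953) = 5.65·0.8791 = 4.967 mg/L.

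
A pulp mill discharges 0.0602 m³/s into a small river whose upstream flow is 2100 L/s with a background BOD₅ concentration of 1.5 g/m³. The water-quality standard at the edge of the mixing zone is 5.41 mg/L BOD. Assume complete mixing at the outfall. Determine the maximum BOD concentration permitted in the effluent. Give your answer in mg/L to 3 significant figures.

2100 L/s = 2.1 m³/s.
Mass balance: 5.41·2.16 = 0.0602·Cₑ + 2.1·1.5.
Cₑ = (11.69 − 3.15) / 0.0602 = 141.8 mg/L.

142 mg/L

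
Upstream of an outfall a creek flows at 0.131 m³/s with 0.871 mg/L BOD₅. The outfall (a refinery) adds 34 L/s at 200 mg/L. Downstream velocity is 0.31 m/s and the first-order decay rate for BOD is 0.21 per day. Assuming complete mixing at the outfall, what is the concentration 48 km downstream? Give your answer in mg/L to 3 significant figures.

28.8 mg/L

34 L/s = 0.034 m³/s.
After complete mixing, C₀ = (0.034·200 + 0.131·0.871) / 0.165 = 41.9 mg/L.
Travel time t = 4.8e+04 m / 0.31 m/s = 1.548e+05 s = 1.792 d.
C = 41.9·exp(−0.21·1.792) = 41.9·0.6864 = 28.76 mg/L.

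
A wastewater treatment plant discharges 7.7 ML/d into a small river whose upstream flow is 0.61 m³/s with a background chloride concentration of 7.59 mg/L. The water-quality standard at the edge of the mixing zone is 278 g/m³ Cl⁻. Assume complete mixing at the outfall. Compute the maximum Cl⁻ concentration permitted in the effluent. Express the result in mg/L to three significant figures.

7.7 ML/d = 0.08912 m³/s.
Mass balance: 278·0.6991 = 0.08912·Cₑ + 0.61·7.59.
Cₑ = (194.4 − 4.63) / 0.08912 = 2129 mg/L.

2130 mg/L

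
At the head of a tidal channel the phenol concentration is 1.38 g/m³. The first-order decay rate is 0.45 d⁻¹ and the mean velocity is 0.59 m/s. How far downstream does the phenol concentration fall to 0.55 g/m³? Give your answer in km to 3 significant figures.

From C = C₀·e^(−kt), t = ln(C₀/C)/k = ln(1.38/0.55)/0.45 = 0.9199/0.45 = 2.044 d.
Distance = v·t = 0.59 m/s × 1.766e+05 s = 1.042e+05 m = 104.2 km.

104 km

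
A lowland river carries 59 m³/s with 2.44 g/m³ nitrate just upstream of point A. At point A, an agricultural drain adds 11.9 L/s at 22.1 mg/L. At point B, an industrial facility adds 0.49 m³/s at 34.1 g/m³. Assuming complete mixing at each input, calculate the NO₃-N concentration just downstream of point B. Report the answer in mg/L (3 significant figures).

11.9 L/s = 0.0119 m³/s.
After input A: C = (59·2.44 + 0.0119·22.1) / 59.01 = 2.444 mg/L.
After input B: C = (59.01·2.444 + 0.49·34.1) / 59.5 = 2.705 mg/L.

2.70 mg/L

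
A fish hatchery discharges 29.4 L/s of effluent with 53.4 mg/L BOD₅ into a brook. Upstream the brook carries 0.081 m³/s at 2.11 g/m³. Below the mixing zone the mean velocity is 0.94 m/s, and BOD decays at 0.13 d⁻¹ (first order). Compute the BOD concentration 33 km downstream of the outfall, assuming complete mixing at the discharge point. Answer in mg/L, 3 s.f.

29.4 L/s = 0.0294 m³/s.
After complete mixing, C₀ = (0.0294·53.4 + 0.081·2.11) / 0.1104 = 15.77 mg/L.
Travel time t = 3.3e+04 m / 0.94 m/s = 3.511e+04 s = 0.4063 d.
C = 15.77·exp(−0.13·0.4063) = 15.77·0.9485 = 14.96 mg/L.

15.0 mg/L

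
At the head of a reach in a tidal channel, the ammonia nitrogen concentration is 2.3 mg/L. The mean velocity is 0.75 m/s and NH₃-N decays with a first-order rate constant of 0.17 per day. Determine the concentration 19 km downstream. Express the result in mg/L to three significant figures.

2.19 mg/L

Travel time t = 19 km / 0.75 m/s = 1.9e+04/0.75 = 2.533e+04 s = 0.2932 d.
First-order decay: C = 2.3·exp(−0.17·0.2932) = 2.3·0.9514 = 2.188 mg/L.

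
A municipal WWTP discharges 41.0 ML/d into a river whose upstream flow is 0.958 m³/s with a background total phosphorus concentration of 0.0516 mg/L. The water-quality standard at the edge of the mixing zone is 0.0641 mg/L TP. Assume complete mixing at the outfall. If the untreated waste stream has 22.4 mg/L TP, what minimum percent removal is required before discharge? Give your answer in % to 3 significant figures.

41.0 ML/d = 0.4745 m³/s.
Mass balance: 0.0641·1.433 = 0.4745·Cₑ + 0.958·0.0516.
Cₑ = (0.09183 − 0.04943) / 0.4745 = 0.08934 mg/L.
Required removal = 1 − 0.08934/22.4 = 99.6 %.

99.6 %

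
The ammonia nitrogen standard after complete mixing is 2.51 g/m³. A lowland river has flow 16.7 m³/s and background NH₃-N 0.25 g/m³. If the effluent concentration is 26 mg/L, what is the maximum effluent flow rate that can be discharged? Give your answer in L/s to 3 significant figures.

1610 L/s

Mass balance at complete mixing: C_std·(Q_w + Q_r) = Q_w·C_e + Q_r·C_b.
Rearranging, Q_w = Q_r·(C_std − C_b)/(C_e − C_std) = 16.7·(2.51 − 0.25) / (26 − 2.51) = 1.607 m³/s.
= 1607 L/s.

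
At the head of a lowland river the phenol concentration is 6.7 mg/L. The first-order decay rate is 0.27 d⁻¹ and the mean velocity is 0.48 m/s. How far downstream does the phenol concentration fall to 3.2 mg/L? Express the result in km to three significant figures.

From C = C₀·e^(−kt), t = ln(C₀/C)/k = ln(6.7/3.2)/0.27 = 0.739/0.27 = 2.737 d.
Distance = v·t = 0.48 m/s × 2.365e+05 s = 1.135e+05 m = 113.5 km.

114 km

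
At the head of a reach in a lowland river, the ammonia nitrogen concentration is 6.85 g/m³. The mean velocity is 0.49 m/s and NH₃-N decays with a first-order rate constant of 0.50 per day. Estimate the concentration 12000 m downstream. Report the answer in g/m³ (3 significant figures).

Travel time t = 12000 m / 0.49 m/s = 1.2e+04/0.49 = 2.449e+04 s = 0.2834 d.
First-order decay: C = 6.85·exp(−0.50·0.2834) = 6.85·0.8679 = 5.945 g/m³.

5.94 g/m³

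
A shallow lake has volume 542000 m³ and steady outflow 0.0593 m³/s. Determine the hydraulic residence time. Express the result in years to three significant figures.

Q = 0.0593 m³/s × 3.156e+07 s/yr = 1.871e+06 m³/yr.
Hydraulic residence time τ = V/Q = 542000/1.871e+06 = 0.2896 yr.

0.290 yr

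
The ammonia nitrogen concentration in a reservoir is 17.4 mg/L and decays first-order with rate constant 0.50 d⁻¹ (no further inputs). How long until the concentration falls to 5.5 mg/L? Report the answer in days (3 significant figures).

t = ln(C₀/C)/k = ln(17.4/5.5)/0.50 = 1.152/0.50 = 2.303 d.

2.30 d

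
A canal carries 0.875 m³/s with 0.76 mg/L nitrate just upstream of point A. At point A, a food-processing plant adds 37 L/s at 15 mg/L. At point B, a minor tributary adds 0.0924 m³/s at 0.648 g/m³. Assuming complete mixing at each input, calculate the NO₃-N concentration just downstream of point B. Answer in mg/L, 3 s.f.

37 L/s = 0.037 m³/s.
After input A: C = (0.875·0.76 + 0.037·15) / 0.912 = 1.338 mg/L.
After input B: C = (0.912·1.338 + 0.0924·0.648) / 1.004 = 1.274 mg/L.

1.27 mg/L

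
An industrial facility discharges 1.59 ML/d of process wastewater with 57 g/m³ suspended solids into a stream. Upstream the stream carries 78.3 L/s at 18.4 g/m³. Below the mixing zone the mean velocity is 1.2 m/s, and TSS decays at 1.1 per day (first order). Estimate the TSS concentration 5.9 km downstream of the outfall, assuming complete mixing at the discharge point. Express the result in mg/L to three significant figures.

1.59 ML/d = 0.0184 m³/s.
78.3 L/s = 0.0783 m³/s.
After complete mixing, C₀ = (0.0184·57 + 0.0783·18.4) / 0.0967 = 25.75 mg/L.
Travel time t = 5900 m / 1.2 m/s = 4917 s = 0.05691 d.
C = 25.75·exp(−1.1·0.05691) = 25.75·0.9393 = 24.18 mg/L.

24.2 mg/L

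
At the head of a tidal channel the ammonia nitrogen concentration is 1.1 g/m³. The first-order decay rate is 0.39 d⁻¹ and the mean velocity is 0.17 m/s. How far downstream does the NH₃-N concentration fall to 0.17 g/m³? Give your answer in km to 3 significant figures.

70.3 km

From C = C₀·e^(−kt), t = ln(C₀/C)/k = ln(1.1/0.17)/0.39 = 1.867/0.39 = 4.788 d.
Distance = v·t = 0.17 m/s × 4.137e+05 s = 7.032e+04 m = 70.32 km.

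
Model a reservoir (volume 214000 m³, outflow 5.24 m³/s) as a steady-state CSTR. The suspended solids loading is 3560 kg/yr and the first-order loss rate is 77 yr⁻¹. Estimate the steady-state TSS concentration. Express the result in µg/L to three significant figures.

Outflow Q = 5.24 m³/s × 3.156e+07 s/yr = 1.654e+08 m³/yr.
Steady-state CSTR mass balance: W = Q·C + k·V·C, so C = W/(Q + kV).
Q + kV = 1.654e+08 + 77·214000 = 1.818e+08 m³/yr.
C = 3560/1.818e+08 = 1.958e-05 kg/m³ = 0.01958 mg/L = 19.58 µg/L.

19.6 µg/L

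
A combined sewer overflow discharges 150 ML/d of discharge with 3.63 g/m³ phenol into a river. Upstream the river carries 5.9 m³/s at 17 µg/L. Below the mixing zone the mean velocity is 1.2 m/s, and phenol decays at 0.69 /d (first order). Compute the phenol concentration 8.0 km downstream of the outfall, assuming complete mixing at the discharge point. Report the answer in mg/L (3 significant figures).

0.795 mg/L

150 ML/d = 1.736 m³/s.
17 µg/L = 0.017 mg/L.
After complete mixing, C₀ = (1.736·3.63 + 5.9·0.017) / 7.636 = 0.8384 mg/L.
Travel time t = 8000 m / 1.2 m/s = 6667 s = 0.07716 d.
C = 0.8384·exp(−0.69·0.07716) = 0.8384·0.9482 = 0.795 mg/L.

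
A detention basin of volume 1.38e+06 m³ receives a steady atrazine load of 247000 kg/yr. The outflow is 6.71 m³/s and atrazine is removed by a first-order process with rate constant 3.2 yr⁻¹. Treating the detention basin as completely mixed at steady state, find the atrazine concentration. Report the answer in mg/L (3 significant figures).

1.14 mg/L

Outflow Q = 6.71 m³/s × 3.156e+07 s/yr = 2.118e+08 m³/yr.
Steady-state CSTR mass balance: W = Q·C + k·V·C, so C = W/(Q + kV).
Q + kV = 2.118e+08 + 3.2·1.38e+06 = 2.162e+08 m³/yr.
C = 247000/2.162e+08 = 0.001143 kg/m³ = 1.143 mg/L.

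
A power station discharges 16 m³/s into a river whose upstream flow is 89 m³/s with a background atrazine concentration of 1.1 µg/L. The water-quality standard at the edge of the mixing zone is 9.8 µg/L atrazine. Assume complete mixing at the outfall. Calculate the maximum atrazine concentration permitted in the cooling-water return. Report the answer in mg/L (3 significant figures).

0.0582 mg/L

1.1 µg/L = 0.0011 mg/L.
9.8 µg/L = 0.0098 mg/L.
Mass balance: 0.0098·105 = 16·Cₑ + 89·0.0011.
Cₑ = (1.029 − 0.0979) / 16 = 0.05819 mg/L.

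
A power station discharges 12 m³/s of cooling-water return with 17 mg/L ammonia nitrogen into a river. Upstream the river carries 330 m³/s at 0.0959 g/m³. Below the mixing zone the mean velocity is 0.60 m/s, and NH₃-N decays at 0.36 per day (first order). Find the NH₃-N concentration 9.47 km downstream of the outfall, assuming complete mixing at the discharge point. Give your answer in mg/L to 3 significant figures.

After complete mixing, C₀ = (12·17 + 330·0.0959) / 342 = 0.689 mg/L.
Travel time t = 9470 m / 0.60 m/s = 1.578e+04 s = 0.1827 d.
C = 0.689·exp(−0.36·0.1827) = 0.689·0.9364 = 0.6452 mg/L.

0.645 mg/L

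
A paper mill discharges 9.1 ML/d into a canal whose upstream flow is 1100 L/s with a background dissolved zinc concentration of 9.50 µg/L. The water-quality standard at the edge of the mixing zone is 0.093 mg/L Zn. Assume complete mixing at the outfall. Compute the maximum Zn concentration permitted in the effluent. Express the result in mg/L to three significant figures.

9.1 ML/d = 0.1053 m³/s.
1100 L/s = 1.1 m³/s.
9.50 µg/L = 0.0095 mg/L.
Mass balance: 0.093·1.205 = 0.1053·Cₑ + 1.1·0.0095.
Cₑ = (0.1121 − 0.01045) / 0.1053 = 0.9651 mg/L.

0.965 mg/L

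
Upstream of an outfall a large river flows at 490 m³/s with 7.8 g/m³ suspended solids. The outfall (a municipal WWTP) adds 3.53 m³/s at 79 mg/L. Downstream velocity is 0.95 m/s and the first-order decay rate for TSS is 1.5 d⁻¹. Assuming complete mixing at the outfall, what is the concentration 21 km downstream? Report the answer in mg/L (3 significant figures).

5.66 mg/L

After complete mixing, C₀ = (3.53·79 + 490·7.8) / 493.5 = 8.309 mg/L.
Travel time t = 2.1e+04 m / 0.95 m/s = 2.211e+04 s = 0.2558 d.
C = 8.309·exp(−1.5·0.2558) = 8.309·0.6813 = 5.661 mg/L.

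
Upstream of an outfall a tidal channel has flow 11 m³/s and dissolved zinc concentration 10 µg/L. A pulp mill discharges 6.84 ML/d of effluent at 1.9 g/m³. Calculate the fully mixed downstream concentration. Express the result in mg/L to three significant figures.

6.84 ML/d = 0.07917 m³/s.
10 µg/L = 0.01 mg/L.
Flow-weighted mixing gives C = (0.07917·1.9 + 11·0.01) / (0.07917 + 11) = 0.2604/11.08 = 0.02351 mg/L.

0.0235 mg/L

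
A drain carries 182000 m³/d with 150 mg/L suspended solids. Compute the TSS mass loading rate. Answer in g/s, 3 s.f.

316 g/s

182000 m³/d = 2.106 m³/s.
Mass flux = Q·C = 2.106 m³/s × 150 g/m³ = 316 g/s.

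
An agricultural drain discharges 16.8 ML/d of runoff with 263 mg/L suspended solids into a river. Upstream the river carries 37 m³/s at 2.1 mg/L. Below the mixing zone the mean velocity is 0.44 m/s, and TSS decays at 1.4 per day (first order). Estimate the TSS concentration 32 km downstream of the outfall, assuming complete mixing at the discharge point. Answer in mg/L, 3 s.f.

1.07 mg/L

16.8 ML/d = 0.1944 m³/s.
After complete mixing, C₀ = (0.1944·263 + 37·2.1) / 37.19 = 3.464 mg/L.
Travel time t = 3.2e+04 m / 0.44 m/s = 7.273e+04 s = 0.8418 d.
C = 3.464·exp(−1.4·0.8418) = 3.464·0.3078 = 1.066 mg/L.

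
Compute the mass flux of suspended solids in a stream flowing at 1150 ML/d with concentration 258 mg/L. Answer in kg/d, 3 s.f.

1150 ML/d = 13.31 m³/s.
Mass flux = Q·C = 13.31 m³/s × 258 g/m³ = 3434 g/s.
= 3434 g/s × 86.4 = 2.967e+05 kg/d.

297000 kg/d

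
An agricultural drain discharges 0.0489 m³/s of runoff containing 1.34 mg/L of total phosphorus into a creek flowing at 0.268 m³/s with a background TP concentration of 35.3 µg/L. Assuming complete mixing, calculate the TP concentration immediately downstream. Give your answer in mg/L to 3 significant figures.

0.237 mg/L

35.3 µg/L = 0.0353 mg/L.
Flow-weighted mixing gives C = (0.0489·1.34 + 0.268·0.0353) / (0.0489 + 0.268) = 0.07499/0.3169 = 0.2366 mg/L.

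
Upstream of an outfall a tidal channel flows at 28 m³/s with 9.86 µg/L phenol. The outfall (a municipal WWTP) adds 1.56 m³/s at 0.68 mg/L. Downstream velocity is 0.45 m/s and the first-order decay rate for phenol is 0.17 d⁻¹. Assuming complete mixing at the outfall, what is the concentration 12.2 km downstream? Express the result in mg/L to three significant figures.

9.86 µg/L = 0.00986 mg/L.
After complete mixing, C₀ = (1.56·0.68 + 28·0.00986) / 29.56 = 0.04523 mg/L.
Travel time t = 1.22e+04 m / 0.45 m/s = 2.711e+04 s = 0.3138 d.
C = 0.04523·exp(−0.17·0.3138) = 0.04523·0.9481 = 0.04288 mg/L.

0.0429 mg/L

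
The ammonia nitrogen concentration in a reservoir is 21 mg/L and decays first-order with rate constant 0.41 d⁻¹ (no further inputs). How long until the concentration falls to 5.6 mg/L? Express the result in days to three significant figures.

t = ln(C₀/C)/k = ln(21/5.6)/0.41 = 1.322/0.41 = 3.224 d.

3.22 d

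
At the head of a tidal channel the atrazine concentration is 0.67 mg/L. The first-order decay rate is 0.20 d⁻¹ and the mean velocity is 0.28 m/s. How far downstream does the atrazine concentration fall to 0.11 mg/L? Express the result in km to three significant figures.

From C = C₀·e^(−kt), t = ln(C₀/C)/k = ln(0.67/0.11)/0.20 = 1.807/0.20 = 9.034 d.
Distance = v·t = 0.28 m/s × 7.805e+05 s = 2.186e+05 m = 218.6 km.

219 km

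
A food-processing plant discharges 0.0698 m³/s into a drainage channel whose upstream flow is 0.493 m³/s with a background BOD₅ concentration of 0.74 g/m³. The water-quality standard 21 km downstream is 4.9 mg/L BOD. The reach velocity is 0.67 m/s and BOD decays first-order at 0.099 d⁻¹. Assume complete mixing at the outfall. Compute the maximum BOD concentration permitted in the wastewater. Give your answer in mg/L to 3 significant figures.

35.7 mg/L

Travel time to the compliance point: t = 2.1e+04/0.67 = 3.134e+04 s = 0.3628 d; decay factor exp(−0.099·0.3628) = 0.9647.
So the concentration just after mixing may be at most 4.9/0.9647 = 5.079 mg/L.
Mass balance: 5.079·0.5628 = 0.0698·Cₑ + 0.493·0.74.
Cₑ = (2.859 − 0.3648) / 0.0698 = 35.73 mg/L.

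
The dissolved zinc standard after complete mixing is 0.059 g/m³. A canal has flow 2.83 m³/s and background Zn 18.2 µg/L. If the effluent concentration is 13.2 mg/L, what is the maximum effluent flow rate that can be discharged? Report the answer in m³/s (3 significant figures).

0.00879 m³/s

18.2 µg/L = 0.0182 mg/L.
Mass balance at complete mixing: C_std·(Q_w + Q_r) = Q_w·C_e + Q_r·C_b.
Rearranging, Q_w = Q_r·(C_std − C_b)/(C_e − C_std) = 2.83·(0.059 − 0.0182) / (13.2 − 0.059) = 0.008787 m³/s.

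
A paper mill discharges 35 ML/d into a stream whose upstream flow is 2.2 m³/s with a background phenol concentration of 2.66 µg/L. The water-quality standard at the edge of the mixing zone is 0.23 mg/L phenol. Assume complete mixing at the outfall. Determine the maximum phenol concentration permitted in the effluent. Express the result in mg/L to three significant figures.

1.46 mg/L

35 ML/d = 0.4051 m³/s.
2.66 µg/L = 0.00266 mg/L.
Mass balance: 0.23·2.605 = 0.4051·Cₑ + 2.2·0.00266.
Cₑ = (0.5992 − 0.005852) / 0.4051 = 1.465 mg/L.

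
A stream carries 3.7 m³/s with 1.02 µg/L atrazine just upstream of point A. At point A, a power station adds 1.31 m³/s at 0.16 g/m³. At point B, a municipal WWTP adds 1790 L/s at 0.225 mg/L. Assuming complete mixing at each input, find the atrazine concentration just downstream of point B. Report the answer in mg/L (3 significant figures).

1.02 µg/L = 0.00102 mg/L.
After input A: C = (3.7·0.00102 + 1.31·0.16) / 5.01 = 0.04259 mg/L.
1790 L/s = 1.79 m³/s.
After input B: C = (5.01·0.04259 + 1.79·0.225) / 6.8 = 0.09061 mg/L.

0.0906 mg/L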